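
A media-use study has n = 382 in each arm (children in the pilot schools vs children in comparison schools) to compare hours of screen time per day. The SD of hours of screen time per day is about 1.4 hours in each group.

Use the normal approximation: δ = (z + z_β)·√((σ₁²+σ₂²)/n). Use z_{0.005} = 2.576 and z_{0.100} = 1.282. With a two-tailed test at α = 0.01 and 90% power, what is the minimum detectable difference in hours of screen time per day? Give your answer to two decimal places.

Minimum detectable difference ≈ 0.39 hours

δ = (z_{α/2} + z_β) · √((σ₁²+σ₂²)/n)
  = (2.576 + 1.282) · √(3.92/382)
  = 3.858 · √0.01026
  = 3.858 · 0.1013
  = 0.3908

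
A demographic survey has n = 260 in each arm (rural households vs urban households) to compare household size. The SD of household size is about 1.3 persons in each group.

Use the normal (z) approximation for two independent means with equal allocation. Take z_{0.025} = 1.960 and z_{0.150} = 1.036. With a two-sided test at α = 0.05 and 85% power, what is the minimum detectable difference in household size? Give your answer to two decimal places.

Minimum detectable difference ≈ 0.34 persons

δ = (z_{α/2} + z_β) · √((σ₁²+σ₂²)/n)
  = (1.960 + 1.036) · √(3.38/260)
  = 2.996 · √0.013
  = 2.996 · 0.1140
  = 0.3416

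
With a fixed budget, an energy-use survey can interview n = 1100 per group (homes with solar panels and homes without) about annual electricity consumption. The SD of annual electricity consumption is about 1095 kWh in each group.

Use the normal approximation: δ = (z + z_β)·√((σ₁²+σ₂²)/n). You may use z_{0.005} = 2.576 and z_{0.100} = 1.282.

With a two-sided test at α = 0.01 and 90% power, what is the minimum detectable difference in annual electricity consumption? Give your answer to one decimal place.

δ = (z_{α/2} + z_β) · √((σ₁²+σ₂²)/n)
  = (2.576 + 1.282) · √(2398050/1100)
  = 3.858 · √2180.0
  = 3.858 · 46.6910
  = 180.1337

Minimum detectable difference ≈ 180.1 kWh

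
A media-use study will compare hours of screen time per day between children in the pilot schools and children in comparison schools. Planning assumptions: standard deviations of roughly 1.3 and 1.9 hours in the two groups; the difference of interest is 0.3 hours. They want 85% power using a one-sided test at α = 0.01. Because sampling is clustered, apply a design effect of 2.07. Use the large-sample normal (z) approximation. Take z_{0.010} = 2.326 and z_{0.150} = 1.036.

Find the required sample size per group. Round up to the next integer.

n = 1378 per group

n = (z_α + z_β)² · (σ₁² + σ₂²) / δ²
  = (2.326 + 1.036)² · (1.3² + 1.9² = 5.3) / 0.3²
  = 11.3030 · 5.3 / 0.09
  = 665.62
Design effect: 2.07 × 665.62 = 1377.84.
Round up → n = 1378 per group.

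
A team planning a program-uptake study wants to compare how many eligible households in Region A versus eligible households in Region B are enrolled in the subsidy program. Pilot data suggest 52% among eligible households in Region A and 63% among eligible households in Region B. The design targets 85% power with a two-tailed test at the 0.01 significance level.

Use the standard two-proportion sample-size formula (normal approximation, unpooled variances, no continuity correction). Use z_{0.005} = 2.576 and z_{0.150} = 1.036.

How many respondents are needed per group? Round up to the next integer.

n = (z_{α/2} + z_β)² · [p₁(1−p₁) + p₂(1−p₂)] / (p₁ − p₂)²
  = (2.576 + 1.036)² · (0.52·0.48 + 0.63·0.37) / (-0.11)²
  = (3.612)² · (0.2496 + 0.2331) / 0.0121
  = 13.0465 · 0.4827 / 0.0121
  = 520.46
Round up → n = 521 per group.

n = 521 per group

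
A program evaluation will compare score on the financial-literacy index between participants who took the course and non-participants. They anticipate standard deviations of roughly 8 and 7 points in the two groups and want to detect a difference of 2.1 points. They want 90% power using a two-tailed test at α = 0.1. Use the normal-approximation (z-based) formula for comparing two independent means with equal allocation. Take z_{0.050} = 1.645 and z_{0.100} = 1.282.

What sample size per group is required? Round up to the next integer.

n = (z_{α/2} + z_β)² · (σ₁² + σ₂²) / δ²
  = (1.645 + 1.282)² · (8² + 7² = 113) / 2.1²
  = 8.5673 · 113 / 4.41
  = 219.53
Round up → n = 220 per group.

n = 220 per group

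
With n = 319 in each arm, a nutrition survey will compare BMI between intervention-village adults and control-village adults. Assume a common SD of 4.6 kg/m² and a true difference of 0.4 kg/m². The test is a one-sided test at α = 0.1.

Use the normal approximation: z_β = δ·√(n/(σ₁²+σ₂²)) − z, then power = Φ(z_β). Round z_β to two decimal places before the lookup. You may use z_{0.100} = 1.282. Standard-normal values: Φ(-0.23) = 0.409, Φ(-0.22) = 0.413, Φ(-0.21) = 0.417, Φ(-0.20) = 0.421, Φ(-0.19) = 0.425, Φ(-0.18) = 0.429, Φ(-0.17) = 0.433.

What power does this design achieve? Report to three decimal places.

z_β = δ·√(n/(σ₁²+σ₂²)) − z_α
    = 0.4 · √(319/42.32) − 1.282
    = 0.4 · 2.74551 − 1.282
    = 1.0982 − 1.282 = -0.1838 → -0.18
Power = Φ(-0.18) = 0.429.

Power ≈ 0.429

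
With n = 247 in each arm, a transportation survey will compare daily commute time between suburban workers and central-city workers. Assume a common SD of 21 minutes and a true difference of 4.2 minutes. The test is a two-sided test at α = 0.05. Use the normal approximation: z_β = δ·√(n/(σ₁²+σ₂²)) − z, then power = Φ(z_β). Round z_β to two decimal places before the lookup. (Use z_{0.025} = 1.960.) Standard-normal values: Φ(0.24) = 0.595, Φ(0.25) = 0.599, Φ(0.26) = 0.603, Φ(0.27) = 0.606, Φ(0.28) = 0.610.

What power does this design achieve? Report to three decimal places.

z_β = δ·√(n/(σ₁²+σ₂²)) − z_{α/2}
    = 4.2 · √(247/882) − 1.960
    = 4.2 · 0.52919 − 1.960
    = 2.2226 − 1.960 = 0.2626 → 0.26
Power = Φ(0.26) = 0.603.

Power ≈ 0.603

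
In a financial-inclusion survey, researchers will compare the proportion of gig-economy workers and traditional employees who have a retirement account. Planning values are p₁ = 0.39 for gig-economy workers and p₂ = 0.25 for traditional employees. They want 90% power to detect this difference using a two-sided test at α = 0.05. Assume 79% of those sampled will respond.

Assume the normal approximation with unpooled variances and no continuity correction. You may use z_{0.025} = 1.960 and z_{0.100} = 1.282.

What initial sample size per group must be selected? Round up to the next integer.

n = (z_{α/2} + z_β)² · [p₁(1−p₁) + p₂(1−p₂)] / (p₁ − p₂)²
  = (1.960 + 1.282)² · (0.39·0.61 + 0.25·0.75) / (0.14)²
  = (3.242)² · (0.2379 + 0.1875) / 0.0196
  = 10.5106 · 0.4254 / 0.0196
  = 228.12
Adjust for 79% response: 228.12 / 0.79 = 288.76.
Round up → n = 289 per group.

n = 289 per group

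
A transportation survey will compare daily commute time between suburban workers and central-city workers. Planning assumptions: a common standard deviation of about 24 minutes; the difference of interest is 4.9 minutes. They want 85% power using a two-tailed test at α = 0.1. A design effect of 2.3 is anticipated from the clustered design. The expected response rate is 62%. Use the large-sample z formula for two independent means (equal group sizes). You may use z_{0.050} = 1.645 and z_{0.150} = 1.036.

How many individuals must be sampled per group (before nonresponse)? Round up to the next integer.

n = (z_{α/2} + z_β)² · (σ₁² + σ₂²) / δ²
  = (1.645 + 1.036)² · (2·24² = 1152) / 4.9²
  = 7.1878 · 1152 / 24.01
  = 344.87
Design effect: 2.3 × 344.87 = 793.20.
Adjust for 62% response: 793.20 / 0.62 = 1279.35.
Round up → n = 1280 per group.

n = 1280 per group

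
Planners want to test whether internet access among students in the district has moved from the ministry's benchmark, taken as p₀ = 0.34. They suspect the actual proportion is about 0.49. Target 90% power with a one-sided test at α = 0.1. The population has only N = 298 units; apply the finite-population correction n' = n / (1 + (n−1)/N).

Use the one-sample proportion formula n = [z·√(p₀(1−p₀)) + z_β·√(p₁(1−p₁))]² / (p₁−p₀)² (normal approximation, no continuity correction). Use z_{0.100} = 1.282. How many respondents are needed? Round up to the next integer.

n = 57

n = [z_α·√(p₀q₀) + z_β·√(p₁q₁)]² / (p₁ − p₀)²
  = [1.282·√(0.34·0.66) + 1.282·√(0.49·0.51)]² / (0.15)²
  = [1.282·0.4737 + 1.282·0.4999]² / 0.0225
  = [1.2482]² / 0.0225
  = 69.24
Finite-population correction (N = 298): 69.24 / (1 + (69.24 − 1)/298) = 56.34.
Round up → n = 57.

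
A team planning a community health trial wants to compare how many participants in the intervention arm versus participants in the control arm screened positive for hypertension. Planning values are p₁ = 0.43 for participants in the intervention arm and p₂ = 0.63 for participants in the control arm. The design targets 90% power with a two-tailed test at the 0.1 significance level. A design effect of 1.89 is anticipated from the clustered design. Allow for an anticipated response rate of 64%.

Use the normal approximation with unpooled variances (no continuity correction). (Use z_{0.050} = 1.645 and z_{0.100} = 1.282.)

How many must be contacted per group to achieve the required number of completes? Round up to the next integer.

n = 303 per group

n = (z_{α/2} + z_β)² · [p₁(1−p₁) + p₂(1−p₂)] / (p₁ − p₂)²
  = (1.645 + 1.282)² · (0.43·0.57 + 0.63·0.37) / (-0.20)²
  = (2.927)² · (0.2451 + 0.2331) / 0.0400
  = 8.5673 · 0.4782 / 0.0400
  = 102.42
Design effect: 1.89 × 102.42 = 193.58.
Adjust for 64% response: 193.58 / 0.64 = 302.47.
Round up → n = 303 per group.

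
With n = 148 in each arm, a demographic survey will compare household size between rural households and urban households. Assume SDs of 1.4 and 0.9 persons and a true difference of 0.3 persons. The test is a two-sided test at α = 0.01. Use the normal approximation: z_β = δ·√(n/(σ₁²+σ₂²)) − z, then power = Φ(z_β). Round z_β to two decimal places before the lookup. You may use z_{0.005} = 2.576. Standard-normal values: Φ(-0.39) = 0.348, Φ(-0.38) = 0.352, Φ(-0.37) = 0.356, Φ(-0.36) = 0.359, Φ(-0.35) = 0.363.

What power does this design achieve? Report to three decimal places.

z_β = δ·√(n/(σ₁²+σ₂²)) − z_{α/2}
    = 0.3 · √(148/2.77) − 2.576
    = 0.3 · 7.30956 − 2.576
    = 2.1929 − 2.576 = -0.3831 → -0.38
Power = Φ(-0.38) = 0.352.

Power ≈ 0.352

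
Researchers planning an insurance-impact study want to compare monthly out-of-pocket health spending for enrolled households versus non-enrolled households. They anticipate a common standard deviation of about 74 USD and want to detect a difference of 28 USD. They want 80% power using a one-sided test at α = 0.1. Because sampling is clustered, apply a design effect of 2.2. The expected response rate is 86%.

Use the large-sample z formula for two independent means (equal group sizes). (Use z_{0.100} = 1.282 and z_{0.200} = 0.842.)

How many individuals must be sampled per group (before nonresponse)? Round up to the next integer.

n = (z_α + z_β)² · (σ₁² + σ₂²) / δ²
  = (1.282 + 0.842)² · (2·74² = 10952) / 28²
  = 4.5114 · 10952 / 784
  = 63.02
Design effect: 2.2 × 63.02 = 138.65.
Adjust for 86% response: 138.65 / 0.86 = 161.22.
Round up → n = 162 per group.

n = 162 per group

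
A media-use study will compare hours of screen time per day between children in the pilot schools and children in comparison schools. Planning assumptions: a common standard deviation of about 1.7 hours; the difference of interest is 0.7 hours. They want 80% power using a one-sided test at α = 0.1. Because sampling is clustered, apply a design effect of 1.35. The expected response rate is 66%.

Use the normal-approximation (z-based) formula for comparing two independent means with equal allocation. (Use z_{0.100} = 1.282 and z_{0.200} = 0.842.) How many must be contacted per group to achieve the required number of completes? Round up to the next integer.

n = 109 per group

n = (z_α + z_β)² · (σ₁² + σ₂²) / δ²
  = (1.282 + 0.842)² · (2·1.7² = 5.78) / 0.7²
  = 4.5114 · 5.78 / 0.49
  = 53.22
Design effect: 1.35 × 53.22 = 71.84.
Adjust for 66% response: 71.84 / 0.66 = 108.85.
Round up → n = 109 per group.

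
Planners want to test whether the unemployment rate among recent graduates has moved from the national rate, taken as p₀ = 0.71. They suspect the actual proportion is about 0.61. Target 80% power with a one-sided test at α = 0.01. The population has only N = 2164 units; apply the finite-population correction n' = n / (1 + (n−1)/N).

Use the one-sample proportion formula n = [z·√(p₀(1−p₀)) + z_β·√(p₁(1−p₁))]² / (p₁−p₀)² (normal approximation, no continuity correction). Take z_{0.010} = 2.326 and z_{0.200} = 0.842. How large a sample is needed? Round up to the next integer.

n = [z_α·√(p₀q₀) + z_β·√(p₁q₁)]² / (p₁ − p₀)²
  = [2.326·√(0.71·0.29) + 0.842·√(0.61·0.39)]² / (-0.10)²
  = [2.326·0.4538 + 0.842·0.4877]² / 0.0100
  = [1.4661]² / 0.0100
  = 214.96
Finite-population correction (N = 2164): 214.96 / (1 + (214.96 − 1)/2164) = 195.61.
Round up → n = 196.

n = 196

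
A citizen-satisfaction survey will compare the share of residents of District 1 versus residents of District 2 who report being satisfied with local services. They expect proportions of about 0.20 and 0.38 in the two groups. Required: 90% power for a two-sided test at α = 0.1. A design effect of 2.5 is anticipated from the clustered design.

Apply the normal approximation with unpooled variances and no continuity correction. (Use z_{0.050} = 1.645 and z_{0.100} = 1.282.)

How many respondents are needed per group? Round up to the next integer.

n = (z_{α/2} + z_β)² · [p₁(1−p₁) + p₂(1−p₂)] / (p₁ − p₂)²
  = (1.645 + 1.282)² · (0.20·0.80 + 0.38·0.62) / (-0.18)²
  = (2.927)² · (0.1600 + 0.2356) / 0.0324
  = 8.5673 · 0.3956 / 0.0324
  = 104.61
Design effect: 2.5 × 104.61 = 261.52.
Round up → n = 262 per group.

n = 262 per group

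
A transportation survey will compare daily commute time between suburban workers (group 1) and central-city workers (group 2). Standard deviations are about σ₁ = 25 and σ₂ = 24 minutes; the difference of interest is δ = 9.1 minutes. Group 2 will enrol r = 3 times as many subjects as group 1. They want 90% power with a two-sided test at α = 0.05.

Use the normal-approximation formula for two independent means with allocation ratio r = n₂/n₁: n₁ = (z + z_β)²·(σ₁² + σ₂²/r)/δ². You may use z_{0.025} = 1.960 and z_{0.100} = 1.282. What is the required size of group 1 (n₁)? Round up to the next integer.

n₁ = 104

n₁ = (z_{α/2} + z_β)² · (σ₁² + σ₂²/r) / δ²
   = (1.960 + 1.282)² · (25² + 24²/3) / 9.1²
   = 10.5106 · (625 + 192) / 82.81
   = 10.5106 · 817 / 82.81
   = 103.70
Round up → n₁ = 104; n₂ = r·n₁ = 3 × 104 = 312.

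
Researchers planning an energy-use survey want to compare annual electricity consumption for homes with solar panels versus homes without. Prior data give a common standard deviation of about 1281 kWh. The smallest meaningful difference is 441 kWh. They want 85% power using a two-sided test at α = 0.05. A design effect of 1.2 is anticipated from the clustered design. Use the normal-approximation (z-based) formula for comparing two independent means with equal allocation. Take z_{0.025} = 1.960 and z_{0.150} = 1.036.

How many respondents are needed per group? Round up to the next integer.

n = 182 per group

n = (z_{α/2} + z_β)² · (σ₁² + σ₂²) / δ²
  = (1.960 + 1.036)² · (2·1281² = 3281922) / 441²
  = 8.9760 · 3281922 / 194481
  = 151.47
Design effect: 1.2 × 151.47 = 181.77.
Round up → n = 182 per group.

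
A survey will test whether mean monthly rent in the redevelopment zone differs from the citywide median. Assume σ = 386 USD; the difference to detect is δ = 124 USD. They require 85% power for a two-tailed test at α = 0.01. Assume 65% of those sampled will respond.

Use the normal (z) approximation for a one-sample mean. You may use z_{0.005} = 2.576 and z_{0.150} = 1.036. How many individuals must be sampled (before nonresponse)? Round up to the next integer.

n = (z_{α/2} + z_β)² · σ² / δ²
  = (2.576 + 1.036)² · 386² / 124²
  = 13.0465 · 148996 / 15376
  = 126.42
Adjust for 65% response: 126.42 / 0.65 = 194.50.
Round up → n = 195.

n = 195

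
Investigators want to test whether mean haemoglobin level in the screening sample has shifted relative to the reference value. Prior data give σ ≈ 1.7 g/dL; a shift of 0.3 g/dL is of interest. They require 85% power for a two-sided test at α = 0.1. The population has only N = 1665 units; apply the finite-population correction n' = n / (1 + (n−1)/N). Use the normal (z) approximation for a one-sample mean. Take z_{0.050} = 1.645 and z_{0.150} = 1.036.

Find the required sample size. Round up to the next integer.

n = 203

n = (z_{α/2} + z_β)² · σ² / δ²
  = (1.645 + 1.036)² · 1.7² / 0.3²
  = 7.1878 · 2.89 / 0.09
  = 230.81
Finite-population correction (N = 1665): 230.81 / (1 + (230.81 − 1)/1665) = 202.81.
Round up → n = 203.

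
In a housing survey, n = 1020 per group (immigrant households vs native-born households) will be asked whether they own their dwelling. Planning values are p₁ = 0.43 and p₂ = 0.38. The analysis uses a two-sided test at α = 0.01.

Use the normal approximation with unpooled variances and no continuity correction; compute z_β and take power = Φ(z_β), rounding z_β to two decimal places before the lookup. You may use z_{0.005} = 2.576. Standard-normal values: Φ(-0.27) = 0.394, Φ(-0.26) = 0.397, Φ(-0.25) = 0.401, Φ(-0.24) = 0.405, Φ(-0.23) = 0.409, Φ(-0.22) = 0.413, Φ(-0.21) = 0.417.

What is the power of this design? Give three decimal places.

z_β = |p₁−p₂|·√(n/[p₁q₁+p₂q₂]) − z_{α/2}
    = 0.05 · √(1020/0.4807) − 2.576
    = 0.05 · 46.0641 − 2.576
    = 2.3032 − 2.576 = -0.2728 → -0.27
Power = Φ(-0.27) = 0.394.

Power ≈ 0.394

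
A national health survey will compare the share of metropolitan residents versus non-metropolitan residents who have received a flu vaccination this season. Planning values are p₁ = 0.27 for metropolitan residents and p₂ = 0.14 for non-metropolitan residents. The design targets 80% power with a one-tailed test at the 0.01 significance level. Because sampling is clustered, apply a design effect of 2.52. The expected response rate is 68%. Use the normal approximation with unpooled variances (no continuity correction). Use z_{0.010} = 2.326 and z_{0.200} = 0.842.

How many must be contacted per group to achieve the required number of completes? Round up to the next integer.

n = 699 per group

n = (z_α + z_β)² · [p₁(1−p₁) + p₂(1−p₂)] / (p₁ − p₂)²
  = (2.326 + 0.842)² · (0.27·0.73 + 0.14·0.86) / (0.13)²
  = (3.168)² · (0.1971 + 0.1204) / 0.0169
  = 10.0362 · 0.3175 / 0.0169
  = 188.55
Design effect: 2.52 × 188.55 = 475.15.
Adjust for 68% response: 475.15 / 0.68 = 698.75.
Round up → n = 699 per group.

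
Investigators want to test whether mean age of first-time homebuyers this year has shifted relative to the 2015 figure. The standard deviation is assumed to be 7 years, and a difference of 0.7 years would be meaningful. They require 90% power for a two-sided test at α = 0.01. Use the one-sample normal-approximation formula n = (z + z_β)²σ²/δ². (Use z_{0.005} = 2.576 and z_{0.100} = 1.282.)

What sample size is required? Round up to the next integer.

n = (z_{α/2} + z_β)² · σ² / δ²
  = (2.576 + 1.282)² · 7² / 0.7²
  = 14.8842 · 49 / 0.49
  = 1488.42
Round up → n = 1489.

n = 1489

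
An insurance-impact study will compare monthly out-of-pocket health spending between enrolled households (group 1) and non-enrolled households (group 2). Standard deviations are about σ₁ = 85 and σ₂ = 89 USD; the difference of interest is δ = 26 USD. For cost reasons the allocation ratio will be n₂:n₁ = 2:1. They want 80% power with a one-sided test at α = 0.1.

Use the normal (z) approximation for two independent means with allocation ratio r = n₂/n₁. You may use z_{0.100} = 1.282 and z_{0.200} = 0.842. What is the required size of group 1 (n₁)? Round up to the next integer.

n₁ = (z_α + z_β)² · (σ₁² + σ₂²/r) / δ²
   = (1.282 + 0.842)² · (85² + 89²/2) / 26²
   = 4.5114 · (7225 + 3960.5) / 676
   = 4.5114 · 11185.5 / 676
   = 74.65
Round up → n₁ = 75; n₂ = r·n₁ = 2 × 75 = 150.

n₁ = 75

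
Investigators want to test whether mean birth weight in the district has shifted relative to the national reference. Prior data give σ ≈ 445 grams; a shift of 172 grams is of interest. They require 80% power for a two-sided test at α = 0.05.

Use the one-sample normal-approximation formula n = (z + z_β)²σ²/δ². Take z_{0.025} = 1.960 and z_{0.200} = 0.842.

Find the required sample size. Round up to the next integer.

n = (z_{α/2} + z_β)² · σ² / δ²
  = (1.960 + 0.842)² · 445² / 172²
  = 7.8512 · 198025 / 29584
  = 52.55
Round up → n = 53.

n = 53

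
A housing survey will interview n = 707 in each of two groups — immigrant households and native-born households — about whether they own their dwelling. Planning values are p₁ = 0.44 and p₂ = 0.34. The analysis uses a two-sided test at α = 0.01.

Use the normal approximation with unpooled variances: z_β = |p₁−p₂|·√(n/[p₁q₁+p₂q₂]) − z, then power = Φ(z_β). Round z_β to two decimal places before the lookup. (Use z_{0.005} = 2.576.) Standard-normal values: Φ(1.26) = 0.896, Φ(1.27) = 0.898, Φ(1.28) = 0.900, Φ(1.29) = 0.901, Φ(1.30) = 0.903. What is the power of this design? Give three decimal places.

z_β = |p₁−p₂|·√(n/[p₁q₁+p₂q₂]) − z_{α/2}
    = 0.10 · √(707/0.4708) − 2.576
    = 0.10 · 38.7518 − 2.576
    = 3.8752 − 2.576 = 1.2992 → 1.30
Power = Φ(1.30) = 0.903.

Power ≈ 0.903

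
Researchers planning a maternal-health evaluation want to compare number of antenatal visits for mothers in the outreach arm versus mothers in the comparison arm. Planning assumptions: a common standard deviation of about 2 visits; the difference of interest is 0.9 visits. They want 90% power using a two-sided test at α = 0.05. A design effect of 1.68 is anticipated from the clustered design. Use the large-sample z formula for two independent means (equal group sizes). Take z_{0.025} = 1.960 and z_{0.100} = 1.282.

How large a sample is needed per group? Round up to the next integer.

n = 175 per group

n = (z_{α/2} + z_β)² · (σ₁² + σ₂²) / δ²
  = (1.960 + 1.282)² · (2·2² = 8) / 0.9²
  = 10.5106 · 8 / 0.81
  = 103.81
Design effect: 1.68 × 103.81 = 174.40.
Round up → n = 175 per group.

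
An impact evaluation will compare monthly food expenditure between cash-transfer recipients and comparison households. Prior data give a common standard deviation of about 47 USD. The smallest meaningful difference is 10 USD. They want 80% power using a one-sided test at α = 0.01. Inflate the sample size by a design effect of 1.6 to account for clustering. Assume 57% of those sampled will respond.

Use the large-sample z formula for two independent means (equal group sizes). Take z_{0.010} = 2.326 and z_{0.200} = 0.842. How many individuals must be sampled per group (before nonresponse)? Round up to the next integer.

n = (z_α + z_β)² · (σ₁² + σ₂²) / δ²
  = (2.326 + 0.842)² · (2·47² = 4418) / 10²
  = 10.0362 · 4418 / 100
  = 443.40
Design effect: 1.6 × 443.40 = 709.44.
Adjust for 57% response: 709.44 / 0.57 = 1244.63.
Round up → n = 1245 per group.

n = 1245 per group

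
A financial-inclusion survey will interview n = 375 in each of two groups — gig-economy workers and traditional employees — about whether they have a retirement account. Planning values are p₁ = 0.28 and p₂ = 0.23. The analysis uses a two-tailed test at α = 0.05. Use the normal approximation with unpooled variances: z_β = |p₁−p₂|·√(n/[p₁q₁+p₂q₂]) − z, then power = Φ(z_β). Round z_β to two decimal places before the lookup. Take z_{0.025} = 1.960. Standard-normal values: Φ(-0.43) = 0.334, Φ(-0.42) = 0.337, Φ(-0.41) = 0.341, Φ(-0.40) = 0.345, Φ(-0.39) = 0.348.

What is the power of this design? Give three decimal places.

z_β = |p₁−p₂|·√(n/[p₁q₁+p₂q₂]) − z_{α/2}
    = 0.05 · √(375/0.3787) − 1.960
    = 0.05 · 31.4679 − 1.960
    = 1.5734 − 1.960 = -0.3866 → -0.39
Power = Φ(-0.39) = 0.348.

Power ≈ 0.348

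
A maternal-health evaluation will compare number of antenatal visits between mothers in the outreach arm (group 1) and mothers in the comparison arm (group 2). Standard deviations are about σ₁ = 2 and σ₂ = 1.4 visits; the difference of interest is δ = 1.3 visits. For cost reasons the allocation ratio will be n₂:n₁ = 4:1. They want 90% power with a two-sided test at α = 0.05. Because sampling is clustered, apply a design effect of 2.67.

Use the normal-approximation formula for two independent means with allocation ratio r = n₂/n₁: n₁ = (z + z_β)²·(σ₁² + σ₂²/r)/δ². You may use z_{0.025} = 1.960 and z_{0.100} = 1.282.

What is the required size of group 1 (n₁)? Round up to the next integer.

n₁ = 75

n₁ = (z_{α/2} + z_β)² · (σ₁² + σ₂²/r) / δ²
   = (1.960 + 1.282)² · (2² + 1.4²/4) / 1.3²
   = 10.5106 · (4 + 0.49) / 1.69
   = 10.5106 · 4.49 / 1.69
   = 27.92
Design effect: 2.67 × 27.92 = 74.56.
Round up → n₁ = 75; n₂ = r·n₁ = 4 × 75 = 300.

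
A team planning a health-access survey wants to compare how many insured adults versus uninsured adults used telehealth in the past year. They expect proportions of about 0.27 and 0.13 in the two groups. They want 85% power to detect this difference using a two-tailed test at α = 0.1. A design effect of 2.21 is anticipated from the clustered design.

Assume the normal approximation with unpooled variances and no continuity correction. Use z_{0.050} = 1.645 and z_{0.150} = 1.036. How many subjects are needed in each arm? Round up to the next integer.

n = (z_{α/2} + z_β)² · [p₁(1−p₁) + p₂(1−p₂)] / (p₁ − p₂)²
  = (1.645 + 1.036)² · (0.27·0.73 + 0.13·0.87) / (0.14)²
  = (2.681)² · (0.1971 + 0.1131) / 0.0196
  = 7.1878 · 0.3102 / 0.0196
  = 113.76
Design effect: 2.21 × 113.76 = 251.40.
Round up → n = 252 per group.

n = 252 per group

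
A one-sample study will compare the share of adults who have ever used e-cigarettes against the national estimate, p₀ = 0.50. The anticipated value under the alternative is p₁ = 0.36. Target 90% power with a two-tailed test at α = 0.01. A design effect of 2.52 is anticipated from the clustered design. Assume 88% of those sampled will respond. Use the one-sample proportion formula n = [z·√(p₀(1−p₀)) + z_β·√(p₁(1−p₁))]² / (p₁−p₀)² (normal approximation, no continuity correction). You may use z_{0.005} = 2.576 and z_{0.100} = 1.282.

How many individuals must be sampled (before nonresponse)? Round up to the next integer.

n = 530

n = [z_{α/2}·√(p₀q₀) + z_β·√(p₁q₁)]² / (p₁ − p₀)²
  = [2.576·√(0.50·0.50) + 1.282·√(0.36·0.64)]² / (-0.14)²
  = [2.576·0.5000 + 1.282·0.4800]² / 0.0196
  = [1.9034]² / 0.0196
  = 184.84
Design effect: 2.52 × 184.84 = 465.79.
Adjust for 88% response: 465.79 / 0.88 = 529.30.
Round up → n = 530.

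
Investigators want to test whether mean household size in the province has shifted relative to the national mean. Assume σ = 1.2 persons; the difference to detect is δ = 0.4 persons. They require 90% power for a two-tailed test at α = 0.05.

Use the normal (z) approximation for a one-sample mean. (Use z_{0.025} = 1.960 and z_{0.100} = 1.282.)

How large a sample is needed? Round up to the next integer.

n = 95

n = (z_{α/2} + z_β)² · σ² / δ²
  = (1.960 + 1.282)² · 1.2² / 0.4²
  = 10.5106 · 1.44 / 0.16
  = 94.60
Round up → n = 95.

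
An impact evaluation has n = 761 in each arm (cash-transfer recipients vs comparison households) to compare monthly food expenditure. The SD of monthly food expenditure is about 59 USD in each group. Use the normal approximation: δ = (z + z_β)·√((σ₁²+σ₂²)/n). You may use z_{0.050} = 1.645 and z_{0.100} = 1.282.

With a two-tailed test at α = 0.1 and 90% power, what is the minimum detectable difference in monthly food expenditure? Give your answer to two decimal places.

δ = (z_{α/2} + z_β) · √((σ₁²+σ₂²)/n)
  = (1.645 + 1.282) · √(6962/761)
  = 2.927 · √9.1485
  = 2.927 · 3.0246
  = 8.8531

Minimum detectable difference ≈ 8.85 USD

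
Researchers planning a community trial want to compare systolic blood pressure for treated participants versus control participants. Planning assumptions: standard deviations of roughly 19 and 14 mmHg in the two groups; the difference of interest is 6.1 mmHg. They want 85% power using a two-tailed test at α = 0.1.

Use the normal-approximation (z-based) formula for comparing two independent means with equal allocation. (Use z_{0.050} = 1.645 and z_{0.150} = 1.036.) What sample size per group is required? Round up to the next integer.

n = 108 per group

n = (z_{α/2} + z_β)² · (σ₁² + σ₂²) / δ²
  = (1.645 + 1.036)² · (19² + 14² = 557) / 6.1²
  = 7.1878 · 557 / 37.21
  = 107.59
Round up → n = 108 per group.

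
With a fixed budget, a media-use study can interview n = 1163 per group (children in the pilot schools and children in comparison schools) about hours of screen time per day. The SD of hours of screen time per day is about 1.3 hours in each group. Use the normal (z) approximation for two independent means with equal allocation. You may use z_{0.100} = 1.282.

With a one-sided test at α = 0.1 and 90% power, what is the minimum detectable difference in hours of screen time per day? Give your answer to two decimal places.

Minimum detectable difference ≈ 0.14 hours

δ = (z_α + z_β) · √((σ₁²+σ₂²)/n)
  = (1.282 + 1.282) · √(3.38/1163)
  = 2.564 · √0.00291
  = 2.564 · 0.0539
  = 0.1382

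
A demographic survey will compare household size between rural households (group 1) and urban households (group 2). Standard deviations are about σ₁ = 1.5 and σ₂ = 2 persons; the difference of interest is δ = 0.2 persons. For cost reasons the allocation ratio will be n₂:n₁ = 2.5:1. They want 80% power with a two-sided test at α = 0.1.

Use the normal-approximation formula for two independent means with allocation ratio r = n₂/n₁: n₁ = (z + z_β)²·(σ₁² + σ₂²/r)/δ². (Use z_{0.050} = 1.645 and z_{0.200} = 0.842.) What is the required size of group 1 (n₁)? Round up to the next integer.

n₁ = 596

n₁ = (z_{α/2} + z_β)² · (σ₁² + σ₂²/r) / δ²
   = (1.645 + 0.842)² · (1.5² + 2²/2.5) / 0.2²
   = 6.1852 · (2.25 + 1.6) / 0.04
   = 6.1852 · 3.85 / 0.04
   = 595.32
Round up → n₁ = 596; n₂ = r·n₁ = 2.5 × 596 = 1490.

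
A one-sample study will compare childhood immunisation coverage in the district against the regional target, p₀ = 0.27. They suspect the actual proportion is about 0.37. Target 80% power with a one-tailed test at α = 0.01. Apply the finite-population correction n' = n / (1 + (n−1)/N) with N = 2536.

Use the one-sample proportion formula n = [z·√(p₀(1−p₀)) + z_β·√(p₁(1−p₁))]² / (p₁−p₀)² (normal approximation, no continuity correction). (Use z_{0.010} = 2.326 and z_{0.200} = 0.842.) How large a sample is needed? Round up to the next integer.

n = [z_α·√(p₀q₀) + z_β·√(p₁q₁)]² / (p₁ − p₀)²
  = [2.326·√(0.27·0.73) + 0.842·√(0.37·0.63)]² / (0.10)²
  = [2.326·0.4440 + 0.842·0.4828]² / 0.0100
  = [1.4392]² / 0.0100
  = 207.12
Finite-population correction (N = 2536): 207.12 / (1 + (207.12 − 1)/2536) = 191.55.
Round up → n = 192.

n = 192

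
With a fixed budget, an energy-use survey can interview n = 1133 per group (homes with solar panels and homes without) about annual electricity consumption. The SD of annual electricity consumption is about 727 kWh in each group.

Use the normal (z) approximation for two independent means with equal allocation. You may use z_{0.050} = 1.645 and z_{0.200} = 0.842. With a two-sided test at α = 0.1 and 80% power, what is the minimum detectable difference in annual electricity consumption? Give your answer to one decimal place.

δ = (z_{α/2} + z_β) · √((σ₁²+σ₂²)/n)
  = (1.645 + 0.842) · √(1057058/1133)
  = 2.487 · √932.9726
  = 2.487 · 30.5446
  = 75.9644

Minimum detectable difference ≈ 76.0 kWh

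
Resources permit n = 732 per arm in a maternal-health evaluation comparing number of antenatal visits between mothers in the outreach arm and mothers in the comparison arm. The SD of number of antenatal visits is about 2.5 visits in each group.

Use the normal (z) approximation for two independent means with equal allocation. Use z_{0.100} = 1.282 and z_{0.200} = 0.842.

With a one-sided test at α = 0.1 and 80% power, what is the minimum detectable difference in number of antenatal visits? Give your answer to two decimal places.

δ = (z_α + z_β) · √((σ₁²+σ₂²)/n)
  = (1.282 + 0.842) · √(12.5/732)
  = 2.124 · √0.01708
  = 2.124 · 0.1307
  = 0.2776

Minimum detectable difference ≈ 0.28 visits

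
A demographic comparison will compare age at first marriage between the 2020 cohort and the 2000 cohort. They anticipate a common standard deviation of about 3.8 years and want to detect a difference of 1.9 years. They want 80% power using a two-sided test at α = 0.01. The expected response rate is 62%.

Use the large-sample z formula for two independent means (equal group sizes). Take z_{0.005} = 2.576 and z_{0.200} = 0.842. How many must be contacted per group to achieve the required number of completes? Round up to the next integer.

n = 151 per group

n = (z_{α/2} + z_β)² · (σ₁² + σ₂²) / δ²
  = (2.576 + 0.842)² · (2·3.8² = 28.88) / 1.9²
  = 11.6827 · 28.88 / 3.61
  = 93.46
Adjust for 62% response: 93.46 / 0.62 = 150.74.
Round up → n = 151 per group.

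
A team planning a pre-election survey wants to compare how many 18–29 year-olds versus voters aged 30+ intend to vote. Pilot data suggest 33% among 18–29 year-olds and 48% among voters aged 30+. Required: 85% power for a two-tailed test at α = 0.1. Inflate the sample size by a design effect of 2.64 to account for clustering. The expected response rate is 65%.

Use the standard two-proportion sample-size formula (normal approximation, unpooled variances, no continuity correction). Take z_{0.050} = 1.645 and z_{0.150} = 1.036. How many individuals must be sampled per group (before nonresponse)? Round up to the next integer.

n = 611 per group

n = (z_{α/2} + z_β)² · [p₁(1−p₁) + p₂(1−p₂)] / (p₁ − p₂)²
  = (1.645 + 1.036)² · (0.33·0.67 + 0.48·0.52) / (-0.15)²
  = (2.681)² · (0.2211 + 0.2496) / 0.0225
  = 7.1878 · 0.4707 / 0.0225
  = 150.37
Design effect: 2.64 × 150.37 = 396.97.
Adjust for 65% response: 396.97 / 0.65 = 610.73.
Round up → n = 611 per group.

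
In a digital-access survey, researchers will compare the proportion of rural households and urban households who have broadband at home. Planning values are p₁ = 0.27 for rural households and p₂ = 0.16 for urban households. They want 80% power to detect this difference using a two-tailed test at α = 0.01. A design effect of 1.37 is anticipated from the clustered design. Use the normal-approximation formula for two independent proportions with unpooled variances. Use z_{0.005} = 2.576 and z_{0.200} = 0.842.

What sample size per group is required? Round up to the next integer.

n = (z_{α/2} + z_β)² · [p₁(1−p₁) + p₂(1−p₂)] / (p₁ − p₂)²
  = (2.576 + 0.842)² · (0.27·0.73 + 0.16·0.84) / (0.11)²
  = (3.418)² · (0.1971 + 0.1344) / 0.0121
  = 11.6827 · 0.3315 / 0.0121
  = 320.07
Design effect: 1.37 × 320.07 = 438.49.
Round up → n = 439 per group.

n = 439 per group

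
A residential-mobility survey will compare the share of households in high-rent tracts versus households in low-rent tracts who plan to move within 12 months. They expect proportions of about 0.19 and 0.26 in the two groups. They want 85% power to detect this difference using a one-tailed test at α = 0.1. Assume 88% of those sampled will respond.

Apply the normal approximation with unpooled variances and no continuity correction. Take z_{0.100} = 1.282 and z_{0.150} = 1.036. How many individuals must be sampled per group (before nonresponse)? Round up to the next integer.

n = 432 per group

n = (z_α + z_β)² · [p₁(1−p₁) + p₂(1−p₂)] / (p₁ − p₂)²
  = (1.282 + 1.036)² · (0.19·0.81 + 0.26·0.74) / (-0.07)²
  = (2.318)² · (0.1539 + 0.1924) / 0.0049
  = 5.3731 · 0.3463 / 0.0049
  = 379.74
Adjust for 88% response: 379.74 / 0.88 = 431.52.
Round up → n = 432 per group.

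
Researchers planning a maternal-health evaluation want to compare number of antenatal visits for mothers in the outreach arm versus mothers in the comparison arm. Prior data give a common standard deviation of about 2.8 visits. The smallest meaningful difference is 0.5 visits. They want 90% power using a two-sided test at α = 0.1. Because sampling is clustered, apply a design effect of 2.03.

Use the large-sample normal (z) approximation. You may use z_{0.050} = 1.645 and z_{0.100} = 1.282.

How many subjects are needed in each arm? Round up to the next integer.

n = 1091 per group

n = (z_{α/2} + z_β)² · (σ₁² + σ₂²) / δ²
  = (1.645 + 1.282)² · (2·2.8² = 15.68) / 0.5²
  = 8.5673 · 15.68 / 0.25
  = 537.34
Design effect: 2.03 × 537.34 = 1090.81.
Round up → n = 1091 per group.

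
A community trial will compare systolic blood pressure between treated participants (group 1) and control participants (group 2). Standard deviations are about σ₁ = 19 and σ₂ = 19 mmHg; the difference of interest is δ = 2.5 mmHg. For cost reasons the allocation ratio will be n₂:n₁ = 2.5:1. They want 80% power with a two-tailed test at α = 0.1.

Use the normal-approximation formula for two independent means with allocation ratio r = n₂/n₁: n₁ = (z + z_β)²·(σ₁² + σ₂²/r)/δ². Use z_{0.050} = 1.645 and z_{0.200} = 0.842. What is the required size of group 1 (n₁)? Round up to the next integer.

n₁ = 501

n₁ = (z_{α/2} + z_β)² · (σ₁² + σ₂²/r) / δ²
   = (1.645 + 0.842)² · (19² + 19²/2.5) / 2.5²
   = 6.1852 · (361 + 144.4) / 6.25
   = 6.1852 · 505.4 / 6.25
   = 500.16
Round up → n₁ = 501; n₂ = r·n₁ = 2.5 × 501 = 1253.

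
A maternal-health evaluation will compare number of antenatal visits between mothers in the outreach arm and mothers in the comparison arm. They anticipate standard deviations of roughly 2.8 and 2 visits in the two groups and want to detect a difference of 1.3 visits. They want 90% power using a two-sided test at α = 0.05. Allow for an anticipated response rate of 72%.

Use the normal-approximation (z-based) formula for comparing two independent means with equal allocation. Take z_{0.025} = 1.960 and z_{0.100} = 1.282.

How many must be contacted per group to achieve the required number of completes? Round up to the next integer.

n = 103 per group

n = (z_{α/2} + z_β)² · (σ₁² + σ₂²) / δ²
  = (1.960 + 1.282)² · (2.8² + 2² = 11.84) / 1.3²
  = 10.5106 · 11.84 / 1.69
  = 73.64
Adjust for 72% response: 73.64 / 0.72 = 102.27.
Round up → n = 103 per group.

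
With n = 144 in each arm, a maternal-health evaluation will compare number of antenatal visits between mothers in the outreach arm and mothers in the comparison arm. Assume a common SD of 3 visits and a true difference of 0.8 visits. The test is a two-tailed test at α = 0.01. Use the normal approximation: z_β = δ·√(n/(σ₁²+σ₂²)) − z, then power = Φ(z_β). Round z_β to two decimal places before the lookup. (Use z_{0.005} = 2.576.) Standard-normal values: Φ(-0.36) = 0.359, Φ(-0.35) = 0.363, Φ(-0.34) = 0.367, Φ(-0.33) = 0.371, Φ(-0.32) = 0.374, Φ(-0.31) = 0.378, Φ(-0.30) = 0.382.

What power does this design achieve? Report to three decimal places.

z_β = δ·√(n/(σ₁²+σ₂²)) − z_{α/2}
    = 0.8 · √(144/18) − 2.576
    = 0.8 · 2.82843 − 2.576
    = 2.2627 − 2.576 = -0.3133 → -0.31
Power = Φ(-0.31) = 0.378.

Power ≈ 0.378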